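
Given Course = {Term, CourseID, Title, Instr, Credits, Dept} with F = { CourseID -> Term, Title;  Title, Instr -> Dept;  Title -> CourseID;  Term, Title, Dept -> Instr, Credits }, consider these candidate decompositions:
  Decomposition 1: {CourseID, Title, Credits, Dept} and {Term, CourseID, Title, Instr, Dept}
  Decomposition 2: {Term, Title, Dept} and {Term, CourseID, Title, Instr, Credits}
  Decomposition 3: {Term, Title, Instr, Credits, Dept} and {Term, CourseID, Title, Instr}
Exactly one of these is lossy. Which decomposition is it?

Decomposition 1: common = {CourseID, Title, Dept}, closure = {Term, CourseID, Title, Instr, Credits, Dept} → lossless.
Decomposition 2: common = {Term, Title}, closure = {Term, CourseID, Title} → lossy.
Decomposition 3: common = {Term, Title, Instr}, closure = {Term, CourseID, Title, Instr, Credits, Dept} → lossless.

Decomposition 2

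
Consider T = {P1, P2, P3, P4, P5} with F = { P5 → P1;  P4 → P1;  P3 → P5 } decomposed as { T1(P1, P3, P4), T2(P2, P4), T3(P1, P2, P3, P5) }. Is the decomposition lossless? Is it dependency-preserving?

lossy but dependency-preserving

Lossless test (chase): Rows 1 and 2 agree on P4; apply P4→P1 and equate their P1 entries. Rows 1 and 3 agree on P3; apply P3→P5 and equate their P5 entries. No row becomes fully distinguished — the join is lossy.
Dependency preservation: every FD's attributes lie within a single fragment, so each can be enforced locally — preserved.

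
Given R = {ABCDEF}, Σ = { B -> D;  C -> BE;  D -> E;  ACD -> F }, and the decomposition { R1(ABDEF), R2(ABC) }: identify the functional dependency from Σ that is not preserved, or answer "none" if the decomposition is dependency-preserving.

ACD -> F

Check ACD → F: no single fragment contains all of {ACDF}, and the restricted closure of {ACD} across the fragments never reaches {F}.
B → D is preserved.
C → BE is preserved.
D → E is preserved.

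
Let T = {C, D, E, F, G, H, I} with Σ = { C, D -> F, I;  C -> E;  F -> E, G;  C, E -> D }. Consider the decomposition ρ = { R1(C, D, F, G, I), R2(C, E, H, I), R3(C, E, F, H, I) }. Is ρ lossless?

Chase test. Columns are C, D, E, F, G, H, I; row i has aⱼ where attribute j ∈ Ri, else bᵢⱼ.
Initial tableau (one row per fragment):
  row 1: a1 a2 b13 a4 a5 b16 a7
  row 2: a1 b22 a3 b24 b25 a6 a7
  row 3: a1 b32 a3 a4 b35 a6 a7
Rows 1 and 2 agree on C; apply C→E and equate their E entries.
Rows 1 and 3 agree on F; apply F→E, G and equate their E, G entries.
Rows 1 and 2 agree on C, E; apply C, E→D and equate their D entries.
Rows 1 and 3 agree on C, E; apply C, E→D and equate their D entries.
Rows 1 and 2 agree on C, D; apply C, D→F, I and equate their F, I entries.
Rows 1 and 2 agree on F; apply F→E, G and equate their E, G entries.
Row 2 is now all distinguished symbols — the join is lossless.

Yes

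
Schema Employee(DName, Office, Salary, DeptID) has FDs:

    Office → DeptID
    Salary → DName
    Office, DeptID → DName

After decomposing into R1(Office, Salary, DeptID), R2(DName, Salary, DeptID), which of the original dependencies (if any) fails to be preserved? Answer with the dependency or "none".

Office, DeptID → DName

Check Office, DeptID → DName: no single fragment contains all of {DName, Office, DeptID}, and the restricted closure of {Office, DeptID} across the fragments never reaches {DName}.
Office → DeptID is preserved.
Salary → DName is preserved.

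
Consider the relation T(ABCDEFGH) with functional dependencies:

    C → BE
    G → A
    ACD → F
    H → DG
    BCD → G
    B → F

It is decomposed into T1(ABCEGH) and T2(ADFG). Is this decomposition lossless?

Common attributes: T1 ∩ T2 = {AG}.
No dependency enlarges {AG}, so (AG)⁺ = {AG}.
The closure contains neither all of T1 = {ABCEGH} nor all of T2 = {ADFG}, so the common attributes are not a superkey of either fragment. The join is lossy.

No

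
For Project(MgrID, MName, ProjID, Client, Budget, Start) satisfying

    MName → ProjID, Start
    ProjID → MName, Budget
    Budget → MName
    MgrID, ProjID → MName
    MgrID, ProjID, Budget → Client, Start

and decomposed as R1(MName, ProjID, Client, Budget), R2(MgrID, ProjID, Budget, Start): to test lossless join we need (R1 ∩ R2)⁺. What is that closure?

MName, ProjID, Budget, Start

R1 ∩ R2 = {ProjID, Budget}.
ProjID → MName, Budget applies, adding MName
MName → ProjID, Start applies, adding Start
Closure: {MName, ProjID, Budget, Start}.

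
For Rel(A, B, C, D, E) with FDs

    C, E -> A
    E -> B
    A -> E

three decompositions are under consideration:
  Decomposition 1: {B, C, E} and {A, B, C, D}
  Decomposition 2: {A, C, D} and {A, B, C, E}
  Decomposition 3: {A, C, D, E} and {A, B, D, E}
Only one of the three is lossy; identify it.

Decomposition 1: common = {B, C}, closure = {B, C} → lossy.
Decomposition 2: common = {A, C}, closure = {A, B, C, E} → lossless.
Decomposition 3: common = {A, D, E}, closure = {A, B, D, E} → lossless.

Decomposition 1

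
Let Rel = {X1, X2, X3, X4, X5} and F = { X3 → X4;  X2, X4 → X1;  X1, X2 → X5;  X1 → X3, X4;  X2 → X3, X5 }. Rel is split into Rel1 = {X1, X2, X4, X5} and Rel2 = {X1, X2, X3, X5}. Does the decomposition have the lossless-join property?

Common attributes: Rel1 ∩ Rel2 = {X1, X2, X5}.
Closure of {X1, X2, X5}: X1 → X3, X4 applies, adding X3, X4. So (X1, X2, X5)⁺ = {X1, X2, X3, X4, X5}.
This closure contains every attribute of Rel1, so Rel1 ∩ Rel2 → Rel1. The join is lossless.

Yes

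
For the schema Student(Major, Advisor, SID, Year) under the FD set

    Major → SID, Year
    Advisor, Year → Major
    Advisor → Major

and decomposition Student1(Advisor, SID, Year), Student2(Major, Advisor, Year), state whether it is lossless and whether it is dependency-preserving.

Lossless test: (Advisor, Year)⁺ = {Major, Advisor, SID, Year}, which contains all of one fragment — lossless.
Dependency preservation: the restricted closure of {Major} across the fragments never reaches {SID, Year}, so Major → SID, Year cannot be enforced without a join — not preserved.

lossless but not dependency-preserving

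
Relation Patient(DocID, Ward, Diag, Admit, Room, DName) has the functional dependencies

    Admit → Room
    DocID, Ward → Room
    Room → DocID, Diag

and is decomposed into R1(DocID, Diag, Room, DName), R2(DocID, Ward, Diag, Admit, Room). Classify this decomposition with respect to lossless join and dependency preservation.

lossy but dependency-preserving

Lossless test: (DocID, Diag, Room)⁺ = {DocID, Diag, Room}, which is a superkey of neither fragment — lossy.
Dependency preservation: every FD's attributes lie within a single fragment, so each can be enforced locally — preserved.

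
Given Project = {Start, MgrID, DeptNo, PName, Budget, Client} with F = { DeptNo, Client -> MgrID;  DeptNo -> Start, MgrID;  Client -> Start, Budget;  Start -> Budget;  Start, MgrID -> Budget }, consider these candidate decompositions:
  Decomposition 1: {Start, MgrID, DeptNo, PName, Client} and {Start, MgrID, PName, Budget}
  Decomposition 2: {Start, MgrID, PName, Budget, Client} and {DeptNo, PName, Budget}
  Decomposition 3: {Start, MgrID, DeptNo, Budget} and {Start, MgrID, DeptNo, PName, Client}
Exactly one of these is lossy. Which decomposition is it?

Decomposition 1: common = {Start, MgrID, PName}, closure = {Start, MgrID, PName, Budget} → lossless.
Decomposition 2: common = {PName, Budget}, closure = {PName, Budget} → lossy.
Decomposition 3: common = {Start, MgrID, DeptNo}, closure = {Start, MgrID, DeptNo, Budget} → lossless.

Decomposition 2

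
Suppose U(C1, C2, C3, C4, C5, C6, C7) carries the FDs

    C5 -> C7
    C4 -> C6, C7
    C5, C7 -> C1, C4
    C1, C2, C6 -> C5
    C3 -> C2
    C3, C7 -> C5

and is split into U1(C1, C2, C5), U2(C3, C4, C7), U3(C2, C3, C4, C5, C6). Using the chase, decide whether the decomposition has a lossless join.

Chase test. Columns are C1, C2, C3, C4, C5, C6, C7; row i has aⱼ where attribute j ∈ Ui, else bᵢⱼ.
Initial tableau (one row per fragment):
  row 1: a1 a2 b13 b14 a5 b16 b17
  row 2: b21 b22 a3 a4 b25 b26 a7
  row 3: b31 a2 a3 a4 a5 a6 b37
Rows 1 and 3 agree on C5; apply C5→C7 and equate their C7 entries.
Rows 2 and 3 agree on C4; apply C4→C6, C7 and equate their C6, C7 entries.
Rows 1 and 3 agree on C5, C7; apply C5, C7→C1, C4 and equate their C1, C4 entries.
Rows 2 and 3 agree on C3; apply C3→C2 and equate their C2 entries.
Rows 2 and 3 agree on C3, C7; apply C3, C7→C5 and equate their C5 entries.
Rows 1 and 2 agree on C4; apply C4→C6, C7 and equate their C6, C7 entries.
Rows 1 and 2 agree on C5, C7; apply C5, C7→C1, C4 and equate their C1, C4 entries.
Row 2 is now all distinguished symbols — the join is lossless.

Yes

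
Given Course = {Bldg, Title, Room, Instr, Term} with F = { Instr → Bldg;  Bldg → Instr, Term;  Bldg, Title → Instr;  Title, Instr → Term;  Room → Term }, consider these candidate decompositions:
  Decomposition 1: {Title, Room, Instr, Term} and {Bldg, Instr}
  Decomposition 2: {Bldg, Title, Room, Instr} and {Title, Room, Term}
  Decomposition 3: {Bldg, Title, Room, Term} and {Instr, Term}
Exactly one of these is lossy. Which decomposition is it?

Decomposition 1: common = {Instr}, closure = {Bldg, Instr, Term} → lossless.
Decomposition 2: common = {Title, Room}, closure = {Title, Room, Term} → lossless.
Decomposition 3: common = {Term}, closure = {Term} → lossy.

Decomposition 3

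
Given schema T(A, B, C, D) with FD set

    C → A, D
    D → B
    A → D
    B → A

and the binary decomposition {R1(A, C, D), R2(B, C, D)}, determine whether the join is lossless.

Common attributes: R1 ∩ R2 = {C, D}.
Closure of {C, D}: C → A, D applies, adding A; D → B applies, adding B. So (C, D)⁺ = {A, B, C, D}.
This closure contains every attribute of R1, so R1 ∩ R2 → R1. The join is lossless.

Yes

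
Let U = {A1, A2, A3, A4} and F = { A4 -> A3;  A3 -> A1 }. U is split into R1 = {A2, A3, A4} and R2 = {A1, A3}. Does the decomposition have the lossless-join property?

Common attributes: R1 ∩ R2 = {A3}.
Closure of {A3}: A3 → A1 applies, adding A1. So (A3)⁺ = {A1, A3}.
This closure contains every attribute of R2, so R1 ∩ R2 → R2. The join is lossless.

Yes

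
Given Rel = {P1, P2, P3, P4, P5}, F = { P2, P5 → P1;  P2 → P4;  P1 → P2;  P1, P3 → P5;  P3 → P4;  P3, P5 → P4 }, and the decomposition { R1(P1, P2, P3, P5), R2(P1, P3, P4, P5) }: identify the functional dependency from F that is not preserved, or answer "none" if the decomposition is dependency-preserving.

P2 → P4

Check P2 → P4: no single fragment contains all of {P2, P4}, and the restricted closure of {P2} across the fragments never reaches {P4}.
P2, P5 → P1 is preserved.
P1 → P2 is preserved.
P1, P3 → P5 is preserved.
P3 → P4 is preserved.
P3, P5 → P4 is preserved.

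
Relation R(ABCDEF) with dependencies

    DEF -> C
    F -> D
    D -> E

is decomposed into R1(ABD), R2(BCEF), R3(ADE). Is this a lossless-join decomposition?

Chase test. Columns are ABCDEF; row i has aⱼ where attribute j ∈ Ri, else bᵢⱼ.
Initial tableau (one row per fragment):
  row 1: a1 a2 b13 a4 b15 b16
  row 2: b21 a2 a3 b24 a5 a6
  row 3: a1 b32 b33 a4 a5 b36
Rows 1 and 3 agree on D; apply D→E and equate their E entries.
No row becomes fully distinguished — the join is lossy.

No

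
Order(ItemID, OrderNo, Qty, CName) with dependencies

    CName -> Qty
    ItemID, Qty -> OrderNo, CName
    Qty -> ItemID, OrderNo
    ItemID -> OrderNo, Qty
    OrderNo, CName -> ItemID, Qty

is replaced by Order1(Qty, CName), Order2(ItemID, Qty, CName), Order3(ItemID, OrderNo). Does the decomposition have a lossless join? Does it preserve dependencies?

lossless and dependency-preserving

Lossless test (chase): Rows 1 and 2 agree on Qty; apply Qty→ItemID, OrderNo and equate their ItemID, OrderNo entries. Rows 1 and 3 agree on ItemID; apply ItemID→OrderNo, Qty and equate their OrderNo, Qty entries. Rows 1 and 3 agree on ItemID, Qty; apply ItemID, Qty→OrderNo, CName and equate their OrderNo, CName entries. Row 1 is now all distinguished symbols — the join is lossless.
Dependency preservation: ItemID, Qty → OrderNo, CName; Qty → ItemID, OrderNo; ItemID → OrderNo, Qty; OrderNo, CName → ItemID, Qty are not contained in any single fragment, but the restricted closure of each left-hand side across the fragments still reaches the right-hand side; the remaining FDs each lie inside some fragment. All dependencies are preserved.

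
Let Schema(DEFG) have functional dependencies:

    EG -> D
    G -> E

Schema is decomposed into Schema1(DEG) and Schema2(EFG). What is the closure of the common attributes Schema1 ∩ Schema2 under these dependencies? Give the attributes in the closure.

Schema1 ∩ Schema2 = {EG}.
EG → D applies, adding D
Closure: {DEG}.

DEG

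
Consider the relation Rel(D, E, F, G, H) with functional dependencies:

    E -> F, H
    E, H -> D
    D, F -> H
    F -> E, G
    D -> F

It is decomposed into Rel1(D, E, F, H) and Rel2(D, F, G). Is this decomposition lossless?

Common attributes: Rel1 ∩ Rel2 = {D, F}.
Closure of {D, F}: D, F → H applies, adding H; F → E, G applies, adding E, G. So (D, F)⁺ = {D, E, F, G, H}.
This closure contains every attribute of Rel1, so Rel1 ∩ Rel2 → Rel1. The join is lossless.

Yes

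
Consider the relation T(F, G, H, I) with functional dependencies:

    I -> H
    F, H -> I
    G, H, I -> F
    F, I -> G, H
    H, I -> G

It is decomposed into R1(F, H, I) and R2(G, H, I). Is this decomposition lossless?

Yes

Common attributes: R1 ∩ R2 = {H, I}.
Closure of {H, I}: H, I → G applies, adding G; G, H, I → F applies, adding F. So (H, I)⁺ = {F, G, H, I}.
This closure contains every attribute of R1, so R1 ∩ R2 → R1. The join is lossless.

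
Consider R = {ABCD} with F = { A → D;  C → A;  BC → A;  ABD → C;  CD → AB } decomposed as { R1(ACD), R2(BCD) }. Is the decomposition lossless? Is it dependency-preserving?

lossless but not dependency-preserving

Lossless test: (CD)⁺ = {ABCD}, which contains all of one fragment — lossless.
Dependency preservation: the restricted closure of {ABD} across the fragments never reaches {C}, so ABD → C cannot be enforced without a join — not preserved.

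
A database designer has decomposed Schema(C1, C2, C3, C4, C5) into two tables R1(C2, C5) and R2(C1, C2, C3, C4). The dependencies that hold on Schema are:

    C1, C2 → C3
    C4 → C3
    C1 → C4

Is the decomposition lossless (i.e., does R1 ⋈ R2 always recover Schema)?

Common attributes: R1 ∩ R2 = {C2}.
No dependency enlarges {C2}, so (C2)⁺ = {C2}.
The closure contains neither all of R1 = {C2, C5} nor all of R2 = {C1, C2, C3, C4}, so the common attributes are not a superkey of either fragment. The join is lossy.

No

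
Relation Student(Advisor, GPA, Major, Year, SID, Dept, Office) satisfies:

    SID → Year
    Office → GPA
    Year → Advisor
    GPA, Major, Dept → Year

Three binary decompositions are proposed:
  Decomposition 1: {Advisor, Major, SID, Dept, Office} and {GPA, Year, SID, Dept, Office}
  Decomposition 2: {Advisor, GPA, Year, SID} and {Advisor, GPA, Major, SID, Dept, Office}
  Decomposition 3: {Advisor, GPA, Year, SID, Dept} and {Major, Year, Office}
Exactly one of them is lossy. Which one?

Decomposition 1: common = {SID, Dept, Office}, closure = {Advisor, GPA, Year, SID, Dept, Office} → lossless.
Decomposition 2: common = {Advisor, GPA, SID}, closure = {Advisor, GPA, Year, SID} → lossless.
Decomposition 3: common = {Year}, closure = {Advisor, Year} → lossy.

Decomposition 3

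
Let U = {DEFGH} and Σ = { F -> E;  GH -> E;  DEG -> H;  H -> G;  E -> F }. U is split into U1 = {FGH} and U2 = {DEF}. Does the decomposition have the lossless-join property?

No

Common attributes: U1 ∩ U2 = {F}.
Closure of {F}: F → E applies, adding E. So (F)⁺ = {EF}.
The closure contains neither all of U1 = {FGH} nor all of U2 = {DEF}, so the common attributes are not a superkey of either fragment. The join is lossy.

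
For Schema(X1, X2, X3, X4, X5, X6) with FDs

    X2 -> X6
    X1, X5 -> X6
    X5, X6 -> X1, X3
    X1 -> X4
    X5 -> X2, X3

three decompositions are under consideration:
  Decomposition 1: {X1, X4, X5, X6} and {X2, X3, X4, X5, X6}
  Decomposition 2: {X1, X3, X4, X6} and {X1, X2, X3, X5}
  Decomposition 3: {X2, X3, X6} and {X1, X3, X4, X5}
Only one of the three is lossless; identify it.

Decomposition 1: common = {X4, X5, X6}, closure = {X1, X2, X3, X4, X5, X6} → lossless.
Decomposition 2: common = {X1, X3}, closure = {X1, X3, X4} → lossy.
Decomposition 3: common = {X3}, closure = {X3} → lossy.

Decomposition 1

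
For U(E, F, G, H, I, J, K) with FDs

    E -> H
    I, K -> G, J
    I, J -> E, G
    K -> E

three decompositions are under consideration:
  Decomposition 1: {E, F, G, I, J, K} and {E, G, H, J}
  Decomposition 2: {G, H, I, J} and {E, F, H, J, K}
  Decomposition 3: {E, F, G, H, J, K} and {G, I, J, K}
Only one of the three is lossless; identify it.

Decomposition 1: common = {E, G, J}, closure = {E, G, H, J} → lossless.
Decomposition 2: common = {H, J}, closure = {H, J} → lossy.
Decomposition 3: common = {G, J, K}, closure = {E, G, H, J, K} → lossy.

Decomposition 1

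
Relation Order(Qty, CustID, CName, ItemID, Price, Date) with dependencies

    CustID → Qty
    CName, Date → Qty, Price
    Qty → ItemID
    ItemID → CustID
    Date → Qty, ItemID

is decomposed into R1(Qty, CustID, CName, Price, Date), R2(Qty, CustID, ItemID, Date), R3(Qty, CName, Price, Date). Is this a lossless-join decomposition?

Yes

Chase test. Columns are Qty, CustID, CName, ItemID, Price, Date; row i has aⱼ where attribute j ∈ Ri, else bᵢⱼ.
Initial tableau (one row per fragment):
  row 1: a1 a2 a3 b14 a5 a6
  row 2: a1 a2 b23 a4 b25 a6
  row 3: a1 b32 a3 b34 a5 a6
Rows 1 and 2 agree on Qty; apply Qty→ItemID and equate their ItemID entries.
Rows 1 and 3 agree on Qty; apply Qty→ItemID and equate their ItemID entries.
Rows 1 and 3 agree on ItemID; apply ItemID→CustID and equate their CustID entries.
Row 1 is now all distinguished symbols — the join is lossless.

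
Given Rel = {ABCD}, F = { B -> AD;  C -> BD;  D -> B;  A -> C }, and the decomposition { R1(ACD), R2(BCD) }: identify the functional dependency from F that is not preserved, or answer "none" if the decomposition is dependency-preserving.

B → AD: restricted closure across fragments reaches AD.
C → BD lies within R2.
D → B lies within R2.
A → C lies within R1.
Every dependency is enforceable on the fragments, so the decomposition is dependency-preserving.

none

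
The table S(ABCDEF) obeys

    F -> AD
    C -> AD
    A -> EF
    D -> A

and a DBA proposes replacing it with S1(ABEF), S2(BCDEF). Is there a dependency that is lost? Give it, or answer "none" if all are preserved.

none

F → AD: restricted closure across fragments reaches AD.
C → AD: restricted closure across fragments reaches AD.
A → EF lies within S1.
D → A: restricted closure across fragments reaches A.
Every dependency is enforceable on the fragments, so the decomposition is dependency-preserving.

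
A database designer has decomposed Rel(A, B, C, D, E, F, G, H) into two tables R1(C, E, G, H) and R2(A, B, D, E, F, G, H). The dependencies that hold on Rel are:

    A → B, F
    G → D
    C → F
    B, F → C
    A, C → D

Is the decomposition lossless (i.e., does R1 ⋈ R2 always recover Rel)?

No

Common attributes: R1 ∩ R2 = {E, G, H}.
Closure of {E, G, H}: G → D applies, adding D. So (E, G, H)⁺ = {D, E, G, H}.
The closure contains neither all of R1 = {C, E, G, H} nor all of R2 = {A, B, D, E, F, G, H}, so the common attributes are not a superkey of either fragment. The join is lossy.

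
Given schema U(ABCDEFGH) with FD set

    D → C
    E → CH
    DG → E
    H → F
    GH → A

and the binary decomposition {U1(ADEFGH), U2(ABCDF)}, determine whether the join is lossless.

No

Common attributes: U1 ∩ U2 = {ADF}.
Closure of {ADF}: D → C applies, adding C. So (ADF)⁺ = {ACDF}.
The closure contains neither all of U1 = {ADEFGH} nor all of U2 = {ABCDF}, so the common attributes are not a superkey of either fragment. The join is lossy.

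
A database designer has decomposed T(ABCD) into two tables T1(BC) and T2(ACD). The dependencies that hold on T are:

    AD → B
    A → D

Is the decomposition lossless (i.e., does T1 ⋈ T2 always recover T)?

No

Common attributes: T1 ∩ T2 = {C}.
No dependency enlarges {C}, so (C)⁺ = {C}.
The closure contains neither all of T1 = {BC} nor all of T2 = {ACD}, so the common attributes are not a superkey of either fragment. The join is lossy.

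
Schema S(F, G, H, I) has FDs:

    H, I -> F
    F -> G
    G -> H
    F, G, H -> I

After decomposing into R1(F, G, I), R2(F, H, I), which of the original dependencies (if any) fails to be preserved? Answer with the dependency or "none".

Check G → H: no single fragment contains all of {G, H}, and the restricted closure of {G} across the fragments never reaches {H}.
H, I → F is preserved.
F → G is preserved.
F, G, H → I is preserved.

G -> H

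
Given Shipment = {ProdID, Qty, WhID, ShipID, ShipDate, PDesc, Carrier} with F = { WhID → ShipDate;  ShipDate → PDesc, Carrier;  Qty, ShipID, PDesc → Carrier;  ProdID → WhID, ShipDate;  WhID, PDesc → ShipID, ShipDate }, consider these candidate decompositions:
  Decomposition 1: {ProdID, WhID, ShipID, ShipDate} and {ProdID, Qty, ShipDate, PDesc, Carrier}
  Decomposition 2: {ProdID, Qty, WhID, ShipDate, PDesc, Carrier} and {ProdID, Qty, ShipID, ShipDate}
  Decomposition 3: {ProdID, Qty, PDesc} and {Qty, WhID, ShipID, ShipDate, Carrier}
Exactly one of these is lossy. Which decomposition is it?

Decomposition 3

Decomposition 1: common = {ProdID, ShipDate}, closure = {ProdID, WhID, ShipID, ShipDate, PDesc, Carrier} → lossless.
Decomposition 2: common = {ProdID, Qty, ShipDate}, closure = {ProdID, Qty, WhID, ShipID, ShipDate, PDesc, Carrier} → lossless.
Decomposition 3: common = {Qty}, closure = {Qty} → lossy.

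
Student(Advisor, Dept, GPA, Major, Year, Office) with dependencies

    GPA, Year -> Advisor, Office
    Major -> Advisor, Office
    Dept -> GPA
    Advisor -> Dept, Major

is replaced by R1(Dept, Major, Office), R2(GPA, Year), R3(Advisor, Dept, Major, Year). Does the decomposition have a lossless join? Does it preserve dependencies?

Lossless test (chase): Rows 1 and 3 agree on Major; apply Major→Advisor, Office and equate their Advisor, Office entries. Rows 1 and 3 agree on Dept; apply Dept→GPA and equate their GPA entries. No row becomes fully distinguished — the join is lossy.
Dependency preservation: the restricted closure of {GPA, Year} across the fragments never reaches {Advisor, Office}, so GPA, Year → Advisor, Office cannot be enforced without a join — not preserved.

lossy and not dependency-preserving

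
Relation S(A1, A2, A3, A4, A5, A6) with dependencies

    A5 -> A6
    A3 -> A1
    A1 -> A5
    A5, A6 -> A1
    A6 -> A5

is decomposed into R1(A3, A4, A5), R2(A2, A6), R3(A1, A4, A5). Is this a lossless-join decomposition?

No

Chase test. Columns are A1, A2, A3, A4, A5, A6; row i has aⱼ where attribute j ∈ Ri, else bᵢⱼ.
Initial tableau (one row per fragment):
  row 1: b11 b12 a3 a4 a5 b16
  row 2: b21 a2 b23 b24 b25 a6
  row 3: a1 b32 b33 a4 a5 b36
Rows 1 and 3 agree on A5; apply A5→A6 and equate their A6 entries.
Rows 1 and 3 agree on A5, A6; apply A5, A6→A1 and equate their A1 entries.
No row becomes fully distinguished — the join is lossy.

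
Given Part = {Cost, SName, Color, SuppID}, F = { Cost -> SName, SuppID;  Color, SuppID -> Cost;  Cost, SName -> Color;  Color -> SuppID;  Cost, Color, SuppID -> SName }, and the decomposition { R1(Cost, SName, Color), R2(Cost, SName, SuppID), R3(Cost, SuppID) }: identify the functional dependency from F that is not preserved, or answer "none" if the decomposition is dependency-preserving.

Cost → SName, SuppID lies within R2.
Color, SuppID → Cost: restricted closure across fragments reaches Cost.
Cost, SName → Color lies within R1.
Color → SuppID: restricted closure across fragments reaches SuppID.
Cost, Color, SuppID → SName: restricted closure across fragments reaches SName.
Every dependency is enforceable on the fragments, so the decomposition is dependency-preserving.

none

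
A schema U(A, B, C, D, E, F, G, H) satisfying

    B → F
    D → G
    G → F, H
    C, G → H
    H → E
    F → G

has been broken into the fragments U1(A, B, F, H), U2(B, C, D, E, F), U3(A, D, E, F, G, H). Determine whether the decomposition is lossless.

Chase test. Columns are A, B, C, D, E, F, G, H; row i has aⱼ where attribute j ∈ Ui, else bᵢⱼ.
Initial tableau (one row per fragment):
  row 1: a1 a2 b13 b14 b15 a6 b17 a8
  row 2: b21 a2 a3 a4 a5 a6 b27 b28
  row 3: a1 b32 b33 a4 a5 a6 a7 a8
Rows 2 and 3 agree on D; apply D→G and equate their G entries.
Rows 2 and 3 agree on G; apply G→F, H and equate their F, H entries.
Rows 1 and 2 agree on H; apply H→E and equate their E entries.
Rows 1 and 2 agree on F; apply F→G and equate their G entries.
No row becomes fully distinguished — the join is lossy.

No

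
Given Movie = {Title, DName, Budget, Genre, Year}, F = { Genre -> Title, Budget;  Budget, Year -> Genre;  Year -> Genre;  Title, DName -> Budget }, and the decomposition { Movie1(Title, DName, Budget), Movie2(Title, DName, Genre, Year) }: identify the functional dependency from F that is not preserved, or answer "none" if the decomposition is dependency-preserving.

Check Genre → Title, Budget: no single fragment contains all of {Title, Budget, Genre}, and the restricted closure of {Genre} across the fragments never reaches {Title, Budget}.
Budget, Year → Genre is preserved.
Year → Genre is preserved.
Title, DName → Budget is preserved.

Genre -> Title, Budget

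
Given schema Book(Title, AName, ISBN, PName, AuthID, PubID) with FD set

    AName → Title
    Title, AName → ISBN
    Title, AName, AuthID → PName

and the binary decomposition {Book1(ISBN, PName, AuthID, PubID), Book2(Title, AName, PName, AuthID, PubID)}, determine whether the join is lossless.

No

Common attributes: Book1 ∩ Book2 = {PName, AuthID, PubID}.
No dependency enlarges {PName, AuthID, PubID}, so (PName, AuthID, PubID)⁺ = {PName, AuthID, PubID}.
The closure contains neither all of Book1 = {ISBN, PName, AuthID, PubID} nor all of Book2 = {Title, AName, PName, AuthID, PubID}, so the common attributes are not a superkey of either fragment. The join is lossy.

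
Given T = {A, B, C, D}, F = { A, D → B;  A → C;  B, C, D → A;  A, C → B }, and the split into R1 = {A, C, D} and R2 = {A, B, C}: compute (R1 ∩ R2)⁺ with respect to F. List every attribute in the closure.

A, B, C

R1 ∩ R2 = {A, C}.
A, C → B applies, adding B
Closure: {A, B, C}.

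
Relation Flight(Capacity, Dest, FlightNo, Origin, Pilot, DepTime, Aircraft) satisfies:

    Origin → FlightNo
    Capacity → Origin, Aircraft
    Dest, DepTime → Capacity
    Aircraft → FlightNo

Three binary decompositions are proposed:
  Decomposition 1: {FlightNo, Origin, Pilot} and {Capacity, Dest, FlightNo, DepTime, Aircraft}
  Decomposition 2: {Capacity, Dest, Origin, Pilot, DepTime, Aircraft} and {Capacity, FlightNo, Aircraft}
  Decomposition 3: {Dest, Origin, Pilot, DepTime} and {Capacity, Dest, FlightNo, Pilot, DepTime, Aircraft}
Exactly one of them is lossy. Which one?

Decomposition 1

Decomposition 1: common = {FlightNo}, closure = {FlightNo} → lossy.
Decomposition 2: common = {Capacity, Aircraft}, closure = {Capacity, FlightNo, Origin, Aircraft} → lossless.
Decomposition 3: common = {Dest, Pilot, DepTime}, closure = {Capacity, Dest, FlightNo, Origin, Pilot, DepTime, Aircraft} → lossless.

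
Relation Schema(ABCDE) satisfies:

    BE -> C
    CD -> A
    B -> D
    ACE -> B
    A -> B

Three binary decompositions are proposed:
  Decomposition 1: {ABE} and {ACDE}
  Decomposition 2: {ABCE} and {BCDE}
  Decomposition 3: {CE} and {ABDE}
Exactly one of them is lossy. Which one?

Decomposition 1: common = {AE}, closure = {ABCDE} → lossless.
Decomposition 2: common = {BCE}, closure = {ABCDE} → lossless.
Decomposition 3: common = {E}, closure = {E} → lossy.

Decomposition 3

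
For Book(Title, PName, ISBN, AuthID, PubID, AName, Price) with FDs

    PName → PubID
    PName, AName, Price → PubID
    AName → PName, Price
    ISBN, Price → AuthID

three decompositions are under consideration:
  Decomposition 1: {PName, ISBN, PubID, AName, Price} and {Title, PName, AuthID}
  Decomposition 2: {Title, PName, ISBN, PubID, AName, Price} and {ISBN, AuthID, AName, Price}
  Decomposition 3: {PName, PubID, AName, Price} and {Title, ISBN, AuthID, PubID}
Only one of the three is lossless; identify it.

Decomposition 2

Decomposition 1: common = {PName}, closure = {PName, PubID} → lossy.
Decomposition 2: common = {ISBN, AName, Price}, closure = {PName, ISBN, AuthID, PubID, AName, Price} → lossless.
Decomposition 3: common = {PubID}, closure = {PubID} → lossy.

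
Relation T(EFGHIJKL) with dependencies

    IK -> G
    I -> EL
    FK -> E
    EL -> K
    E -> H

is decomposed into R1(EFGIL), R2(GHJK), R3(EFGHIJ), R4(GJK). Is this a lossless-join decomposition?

Chase test. Columns are EFGHIJKL; row i has aⱼ where attribute j ∈ Ri, else bᵢⱼ.
Initial tableau (one row per fragment):
  row 1: a1 a2 a3 b14 a5 b16 b17 a8
  row 2: b21 b22 a3 a4 b25 a6 a7 b28
  row 3: a1 a2 a3 a4 a5 a6 b37 b38
  row 4: b41 b42 a3 b44 b45 a6 a7 b48
Rows 1 and 3 agree on I; apply I→EL and equate their EL entries.
Rows 1 and 3 agree on EL; apply EL→K and equate their K entries.
Rows 1 and 3 agree on E; apply E→H and equate their H entries.
No row becomes fully distinguished — the join is lossy.

No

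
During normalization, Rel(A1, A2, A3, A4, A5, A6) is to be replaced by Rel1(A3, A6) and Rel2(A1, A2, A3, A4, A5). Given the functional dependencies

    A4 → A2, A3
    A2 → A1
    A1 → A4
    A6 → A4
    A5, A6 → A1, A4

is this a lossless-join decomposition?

Common attributes: Rel1 ∩ Rel2 = {A3}.
No dependency enlarges {A3}, so (A3)⁺ = {A3}.
The closure contains neither all of Rel1 = {A3, A6} nor all of Rel2 = {A1, A2, A3, A4, A5}, so the common attributes are not a superkey of either fragment. The join is lossy.

No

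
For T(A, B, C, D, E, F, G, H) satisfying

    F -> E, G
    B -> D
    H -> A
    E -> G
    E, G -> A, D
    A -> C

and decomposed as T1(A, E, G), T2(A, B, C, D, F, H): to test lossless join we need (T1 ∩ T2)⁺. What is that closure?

A, C

T1 ∩ T2 = {A}.
A → C applies, adding C
Closure: {A, C}.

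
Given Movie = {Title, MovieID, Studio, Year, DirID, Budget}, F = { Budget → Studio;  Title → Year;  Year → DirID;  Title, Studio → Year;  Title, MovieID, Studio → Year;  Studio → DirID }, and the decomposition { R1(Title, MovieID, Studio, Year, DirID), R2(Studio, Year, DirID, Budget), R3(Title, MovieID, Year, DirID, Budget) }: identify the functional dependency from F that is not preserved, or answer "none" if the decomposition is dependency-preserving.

none

Budget → Studio lies within R2.
Title → Year lies within R1.
Year → DirID lies within R1.
Title, Studio → Year lies within R1.
Title, MovieID, Studio → Year lies within R1.
Studio → DirID lies within R1.
Every dependency is enforceable on the fragments, so the decomposition is dependency-preserving.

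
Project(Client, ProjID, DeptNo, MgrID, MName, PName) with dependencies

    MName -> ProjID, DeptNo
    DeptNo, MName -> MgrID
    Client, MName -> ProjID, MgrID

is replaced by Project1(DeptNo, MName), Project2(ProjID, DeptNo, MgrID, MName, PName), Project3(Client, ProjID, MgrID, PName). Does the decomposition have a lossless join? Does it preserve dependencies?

lossy but dependency-preserving

Lossless test (chase): Rows 1 and 2 agree on MName; apply MName→ProjID, DeptNo and equate their ProjID, DeptNo entries. Rows 1 and 2 agree on DeptNo, MName; apply DeptNo, MName→MgrID and equate their MgrID entries. No row becomes fully distinguished — the join is lossy.
Dependency preservation: Client, MName → ProjID, MgrID is not contained in any single fragment, but the restricted closure of its left-hand side across the fragments still reaches the right-hand side; the remaining FDs each lie inside some fragment. All dependencies are preserved.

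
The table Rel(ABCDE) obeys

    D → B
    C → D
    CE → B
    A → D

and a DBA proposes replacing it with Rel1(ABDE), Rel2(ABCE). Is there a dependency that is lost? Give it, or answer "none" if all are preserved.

C → D

Check C → D: no single fragment contains all of {CD}, and the restricted closure of {C} across the fragments never reaches {D}.
D → B is preserved.
CE → B is preserved.
A → D is preserved.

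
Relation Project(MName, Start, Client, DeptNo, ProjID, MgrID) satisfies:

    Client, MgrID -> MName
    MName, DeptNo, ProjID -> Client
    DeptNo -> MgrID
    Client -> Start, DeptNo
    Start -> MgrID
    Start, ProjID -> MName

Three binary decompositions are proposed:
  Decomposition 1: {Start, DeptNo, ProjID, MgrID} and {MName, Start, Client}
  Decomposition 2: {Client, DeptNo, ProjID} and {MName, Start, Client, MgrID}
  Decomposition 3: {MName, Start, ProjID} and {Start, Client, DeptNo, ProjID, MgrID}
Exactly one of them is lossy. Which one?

Decomposition 1: common = {Start}, closure = {Start, MgrID} → lossy.
Decomposition 2: common = {Client}, closure = {MName, Start, Client, DeptNo, MgrID} → lossless.
Decomposition 3: common = {Start, ProjID}, closure = {MName, Start, ProjID, MgrID} → lossless.

Decomposition 1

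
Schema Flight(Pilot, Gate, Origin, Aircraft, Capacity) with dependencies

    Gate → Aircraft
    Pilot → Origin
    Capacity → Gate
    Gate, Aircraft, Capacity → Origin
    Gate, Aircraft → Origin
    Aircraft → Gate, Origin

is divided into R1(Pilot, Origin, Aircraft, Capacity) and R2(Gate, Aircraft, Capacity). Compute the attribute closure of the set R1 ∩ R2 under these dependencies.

Gate, Origin, Aircraft, Capacity

R1 ∩ R2 = {Aircraft, Capacity}.
Capacity → Gate applies, adding Gate
Gate, Aircraft, Capacity → Origin applies, adding Origin
Closure: {Gate, Origin, Aircraft, Capacity}.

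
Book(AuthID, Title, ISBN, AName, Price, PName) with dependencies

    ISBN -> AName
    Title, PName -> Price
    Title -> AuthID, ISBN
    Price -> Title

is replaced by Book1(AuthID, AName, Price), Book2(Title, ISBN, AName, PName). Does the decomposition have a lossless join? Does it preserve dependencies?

Lossless test: (AName)⁺ = {AName}, which is a superkey of neither fragment — lossy.
Dependency preservation: the restricted closure of {Title, PName} across the fragments never reaches {Price}, so Title, PName → Price cannot be enforced without a join — not preserved.

lossy and not dependency-preserving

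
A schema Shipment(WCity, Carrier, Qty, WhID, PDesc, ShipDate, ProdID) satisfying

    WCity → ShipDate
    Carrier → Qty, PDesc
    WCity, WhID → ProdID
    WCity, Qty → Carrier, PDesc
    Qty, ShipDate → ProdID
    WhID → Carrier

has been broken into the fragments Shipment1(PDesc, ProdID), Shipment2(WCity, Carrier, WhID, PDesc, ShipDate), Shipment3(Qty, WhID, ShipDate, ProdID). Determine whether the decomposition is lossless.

Yes

Chase test. Columns are WCity, Carrier, Qty, WhID, PDesc, ShipDate, ProdID; row i has aⱼ where attribute j ∈ Shipmenti, else bᵢⱼ.
Initial tableau (one row per fragment):
  row 1: b11 b12 b13 b14 a5 b16 a7
  row 2: a1 a2 b23 a4 a5 a6 b27
  row 3: b31 b32 a3 a4 b35 a6 a7
Rows 2 and 3 agree on WhID; apply WhID→Carrier and equate their Carrier entries.
Rows 2 and 3 agree on Carrier; apply Carrier→Qty, PDesc and equate their Qty, PDesc entries.
Rows 2 and 3 agree on Qty, ShipDate; apply Qty, ShipDate→ProdID and equate their ProdID entries.
Row 2 is now all distinguished symbols — the join is lossless.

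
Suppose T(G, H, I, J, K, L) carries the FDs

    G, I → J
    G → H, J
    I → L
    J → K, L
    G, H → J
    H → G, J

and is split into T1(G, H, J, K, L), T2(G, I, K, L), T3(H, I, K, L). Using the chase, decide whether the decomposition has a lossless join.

Yes

Chase test. Columns are G, H, I, J, K, L; row i has aⱼ where attribute j ∈ Ti, else bᵢⱼ.
Initial tableau (one row per fragment):
  row 1: a1 a2 b13 a4 a5 a6
  row 2: a1 b22 a3 b24 a5 a6
  row 3: b31 a2 a3 b34 a5 a6
Rows 1 and 2 agree on G; apply G→H, J and equate their H, J entries.
Rows 1 and 3 agree on H; apply H→G, J and equate their G, J entries.
Row 2 is now all distinguished symbols — the join is lossless.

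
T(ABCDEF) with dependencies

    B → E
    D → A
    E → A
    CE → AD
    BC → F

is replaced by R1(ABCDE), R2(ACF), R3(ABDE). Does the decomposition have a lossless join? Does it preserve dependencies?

Lossless test (chase): applying each FD to every pair of rows produces no changes in the tableau, so no row becomes fully distinguished — the join is lossy.
Dependency preservation: the restricted closure of {BC} across the fragments never reaches {F}, so BC → F cannot be enforced without a join — not preserved.

lossy and not dependency-preserving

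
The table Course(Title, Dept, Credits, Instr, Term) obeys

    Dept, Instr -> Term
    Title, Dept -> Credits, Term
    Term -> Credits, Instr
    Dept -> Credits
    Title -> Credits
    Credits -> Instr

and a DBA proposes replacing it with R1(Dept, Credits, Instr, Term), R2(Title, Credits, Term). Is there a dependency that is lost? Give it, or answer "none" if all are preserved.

none

Dept, Instr → Term lies within R1.
Title, Dept → Credits, Term: restricted closure across fragments reaches Credits, Term.
Term → Credits, Instr lies within R1.
Dept → Credits lies within R1.
Title → Credits lies within R2.
Credits → Instr lies within R1.
Every dependency is enforceable on the fragments, so the decomposition is dependency-preserving.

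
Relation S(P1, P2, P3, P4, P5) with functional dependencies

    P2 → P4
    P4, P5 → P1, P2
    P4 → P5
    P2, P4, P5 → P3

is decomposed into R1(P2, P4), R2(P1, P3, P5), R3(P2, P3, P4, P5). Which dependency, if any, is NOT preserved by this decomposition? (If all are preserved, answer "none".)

P4, P5 → P1, P2

Check P4, P5 → P1, P2: no single fragment contains all of {P1, P2, P4, P5}, and the restricted closure of {P4, P5} across the fragments never reaches {P1, P2}.
P2 → P4 is preserved.
P4 → P5 is preserved.
P2, P4, P5 → P3 is preserved.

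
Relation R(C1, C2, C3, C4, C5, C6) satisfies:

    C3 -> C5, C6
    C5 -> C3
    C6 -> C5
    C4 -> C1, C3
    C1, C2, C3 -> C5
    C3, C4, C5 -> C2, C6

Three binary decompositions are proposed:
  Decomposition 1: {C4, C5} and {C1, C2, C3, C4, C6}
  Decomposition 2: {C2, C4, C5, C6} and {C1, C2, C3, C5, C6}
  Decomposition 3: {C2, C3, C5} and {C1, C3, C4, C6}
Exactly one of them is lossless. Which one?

Decomposition 1

Decomposition 1: common = {C4}, closure = {C1, C2, C3, C4, C5, C6} → lossless.
Decomposition 2: common = {C2, C5, C6}, closure = {C2, C3, C5, C6} → lossy.
Decomposition 3: common = {C3}, closure = {C3, C5, C6} → lossy.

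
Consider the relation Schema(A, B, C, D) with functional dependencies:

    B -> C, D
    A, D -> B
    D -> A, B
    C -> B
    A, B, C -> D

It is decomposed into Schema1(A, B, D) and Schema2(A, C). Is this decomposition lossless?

No

Common attributes: Schema1 ∩ Schema2 = {A}.
No dependency enlarges {A}, so (A)⁺ = {A}.
The closure contains neither all of Schema1 = {A, B, D} nor all of Schema2 = {A, C}, so the common attributes are not a superkey of either fragment. The join is lossy.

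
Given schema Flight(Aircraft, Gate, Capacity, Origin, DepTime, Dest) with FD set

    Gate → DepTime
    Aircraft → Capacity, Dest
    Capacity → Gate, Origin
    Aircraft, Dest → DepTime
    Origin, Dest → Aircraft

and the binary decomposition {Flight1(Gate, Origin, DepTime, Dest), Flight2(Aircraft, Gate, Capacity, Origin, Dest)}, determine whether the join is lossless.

Common attributes: Flight1 ∩ Flight2 = {Gate, Origin, Dest}.
Closure of {Gate, Origin, Dest}: Gate → DepTime applies, adding DepTime; Origin, Dest → Aircraft applies, adding Aircraft; Aircraft → Capacity, Dest applies, adding Capacity. So (Gate, Origin, Dest)⁺ = {Aircraft, Gate, Capacity, Origin, DepTime, Dest}.
This closure contains every attribute of Flight1, so Flight1 ∩ Flight2 → Flight1. The join is lossless.

Yes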